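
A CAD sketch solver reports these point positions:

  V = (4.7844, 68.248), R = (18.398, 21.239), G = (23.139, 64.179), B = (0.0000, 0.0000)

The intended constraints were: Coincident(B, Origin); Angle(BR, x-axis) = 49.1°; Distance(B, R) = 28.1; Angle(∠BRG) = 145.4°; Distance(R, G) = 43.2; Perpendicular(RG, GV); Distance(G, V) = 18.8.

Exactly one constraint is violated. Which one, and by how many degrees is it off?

Perpendicular(RG, GV) — off by 6.20°.

B = (0.00, 0.00) ✓; BR at 49.10° ✓; |BR| = 28.10 ✓; ∠BRG = 145.4° ✓; |RG| = 43.20 ✓; ∠(RG, GV) = 83.80° ✗; |GV| = 18.80 ✓.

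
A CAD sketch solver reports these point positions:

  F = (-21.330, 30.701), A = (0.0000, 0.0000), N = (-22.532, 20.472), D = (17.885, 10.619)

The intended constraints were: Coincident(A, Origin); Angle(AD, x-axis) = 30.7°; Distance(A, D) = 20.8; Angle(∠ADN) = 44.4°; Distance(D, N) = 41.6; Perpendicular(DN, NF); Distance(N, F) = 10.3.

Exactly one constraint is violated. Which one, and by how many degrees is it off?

Perpendicular(DN, NF) — off by 7.00°.

A = (0.00, 0.00) ✓; AD at 30.70° ✓; |AD| = 20.80 ✓; ∠ADN = 44.40° ✓; |DN| = 41.60 ✓; ∠(DN, NF) = 83.00° ✗; |NF| = 10.30 ✓.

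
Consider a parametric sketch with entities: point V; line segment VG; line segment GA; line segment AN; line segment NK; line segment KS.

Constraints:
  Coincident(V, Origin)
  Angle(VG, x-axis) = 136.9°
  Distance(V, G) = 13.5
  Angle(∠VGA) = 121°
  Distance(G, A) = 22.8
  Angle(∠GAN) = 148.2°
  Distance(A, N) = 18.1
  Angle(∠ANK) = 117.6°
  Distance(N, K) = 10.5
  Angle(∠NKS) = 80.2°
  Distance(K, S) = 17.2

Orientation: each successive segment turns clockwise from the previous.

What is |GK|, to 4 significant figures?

42.43

V is at the origin; VG runs at 136.9° with length 13.5, so G = (-9.857, 9.224). ∠VGA = 121.0° gives GA at 77.90° from the x-axis; with |GA| = 22.8, A = (-5.078, 31.52). ∠GAN = 148.2° gives AN at 46.10° from the x-axis; with |AN| = 18.1, N = (7.473, 44.56). ∠ANK = 117.6° gives NK at -16.30° from the x-axis; with |NK| = 10.5, K = (17.55, 41.61). Then |GK| = |K − G| = 42.43.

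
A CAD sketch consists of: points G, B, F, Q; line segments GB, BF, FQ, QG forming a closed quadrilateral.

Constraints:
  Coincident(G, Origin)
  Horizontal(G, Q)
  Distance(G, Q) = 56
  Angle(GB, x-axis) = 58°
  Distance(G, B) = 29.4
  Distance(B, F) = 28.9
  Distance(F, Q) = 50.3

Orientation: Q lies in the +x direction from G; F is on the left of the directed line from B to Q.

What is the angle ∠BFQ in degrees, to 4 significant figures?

67.56°

G is at the origin; GQ is horizontal with |GQ| = 56.0 and Q in +x, so Q = (56.0, 0). GB runs at 58.0° with |GB| = 29.4, so B = (15.58, 24.93). F is determined by |BF| = 28.9 and |FQ| = 50.3 together: it lies at the intersection of circle(B, 28.9) and circle(Q, 50.3). With |BQ| = 47.49, the foot of the radical line on BQ is 5.902 from B and the perpendicular offset is √(28.9² − 5.902²) = 28.29. Taking the left-of-BQ solution: F = (35.46, 45.91).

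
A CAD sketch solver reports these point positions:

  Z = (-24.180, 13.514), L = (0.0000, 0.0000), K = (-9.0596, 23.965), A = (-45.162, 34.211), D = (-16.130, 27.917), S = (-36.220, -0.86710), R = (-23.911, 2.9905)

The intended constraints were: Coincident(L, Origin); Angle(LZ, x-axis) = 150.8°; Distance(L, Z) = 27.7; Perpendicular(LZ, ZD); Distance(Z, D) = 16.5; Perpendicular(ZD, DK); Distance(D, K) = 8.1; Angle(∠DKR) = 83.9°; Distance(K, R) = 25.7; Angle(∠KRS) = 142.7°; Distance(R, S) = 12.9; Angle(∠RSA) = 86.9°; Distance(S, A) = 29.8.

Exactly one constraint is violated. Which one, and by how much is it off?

Distance(S, A) = 29.8 — off by 6.40.

L = (0.00, 0.00) ✓; LZ at 150.8° ✓; |LZ| = 27.70 ✓; ∠(LZ, ZD) = 90.00° ✓; |ZD| = 16.50 ✓; ∠(ZD, DK) = 90.00° ✓; |DK| = 8.100 ✓; ∠DKR = 83.90° ✓; |KR| = 25.70 ✓; ∠KRS = 142.7° ✓; |RS| = 12.90 ✓; ∠RSA = 86.90° ✓; |SA| = 36.20 ✗.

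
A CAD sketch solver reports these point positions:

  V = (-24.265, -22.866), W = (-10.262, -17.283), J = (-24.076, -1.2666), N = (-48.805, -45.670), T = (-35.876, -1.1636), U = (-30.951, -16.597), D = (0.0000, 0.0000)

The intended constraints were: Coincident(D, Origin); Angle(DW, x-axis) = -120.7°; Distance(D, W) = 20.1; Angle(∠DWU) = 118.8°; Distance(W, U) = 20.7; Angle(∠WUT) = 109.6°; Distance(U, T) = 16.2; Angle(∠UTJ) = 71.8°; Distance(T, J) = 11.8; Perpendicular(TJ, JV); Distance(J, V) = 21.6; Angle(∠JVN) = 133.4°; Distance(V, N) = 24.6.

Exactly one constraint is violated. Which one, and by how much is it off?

Distance(V, N) = 24.6 — off by 8.90.

D = (0.00, 0.00) ✓; DW at -120.7° ✓; |DW| = 20.10 ✓; ∠DWU = 118.8° ✓; |WU| = 20.70 ✓; ∠WUT = 109.6° ✓; |UT| = 16.20 ✓; ∠UTJ = 71.80° ✓; |TJ| = 11.80 ✓; ∠(TJ, JV) = 90.00° ✓; |JV| = 21.60 ✓; ∠JVN = 133.4° ✓; |VN| = 33.50 ✗.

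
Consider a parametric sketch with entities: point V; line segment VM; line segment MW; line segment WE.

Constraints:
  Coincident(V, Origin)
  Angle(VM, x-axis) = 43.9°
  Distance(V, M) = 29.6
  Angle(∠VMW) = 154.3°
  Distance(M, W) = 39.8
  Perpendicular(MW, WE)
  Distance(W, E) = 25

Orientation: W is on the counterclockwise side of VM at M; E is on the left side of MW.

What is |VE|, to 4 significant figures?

67.58

V is at the origin; VM runs at 43.9° with length 29.6, so M = 29.6·(cos 43.9°, sin 43.9°) = (21.33, 20.52). ∠VMW = 154.3°, so MW runs at 43.9° + (180° − 154.3°) = 69.60° from the x-axis; with |MW| = 39.8, W = M + 39.8·(cos 69.60°, sin 69.60°) = (35.20, 57.83). MW is perpendicular to WE; with |WE| = 25.0 on the left of MW, E = W + 25.0·(-0.9373, 0.3486) = (11.77, 66.54). Then |VE| = |E − V| = 67.58.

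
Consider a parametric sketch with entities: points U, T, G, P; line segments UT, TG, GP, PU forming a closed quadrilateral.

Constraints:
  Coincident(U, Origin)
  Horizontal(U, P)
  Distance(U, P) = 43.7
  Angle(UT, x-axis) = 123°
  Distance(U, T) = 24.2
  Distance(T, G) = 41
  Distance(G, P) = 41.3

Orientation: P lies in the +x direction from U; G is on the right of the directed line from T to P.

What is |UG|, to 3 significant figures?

17.1

Checks: |TG| = 41.00 ✓; |GP| = 41.30 ✓.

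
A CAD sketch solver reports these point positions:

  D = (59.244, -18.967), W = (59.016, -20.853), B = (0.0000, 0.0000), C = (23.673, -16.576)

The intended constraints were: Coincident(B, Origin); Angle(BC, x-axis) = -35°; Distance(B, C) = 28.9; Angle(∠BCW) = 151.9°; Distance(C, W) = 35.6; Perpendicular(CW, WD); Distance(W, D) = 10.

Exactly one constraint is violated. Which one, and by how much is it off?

Distance(W, D) = 10 — off by 8.10.

B = (0.00, 0.00) ✓; BC at -35.00° ✓; |BC| = 28.90 ✓; ∠BCW = 151.9° ✓; |CW| = 35.60 ✓; ∠(CW, WD) = 90.01° ✓; |WD| = 1.900 ✗.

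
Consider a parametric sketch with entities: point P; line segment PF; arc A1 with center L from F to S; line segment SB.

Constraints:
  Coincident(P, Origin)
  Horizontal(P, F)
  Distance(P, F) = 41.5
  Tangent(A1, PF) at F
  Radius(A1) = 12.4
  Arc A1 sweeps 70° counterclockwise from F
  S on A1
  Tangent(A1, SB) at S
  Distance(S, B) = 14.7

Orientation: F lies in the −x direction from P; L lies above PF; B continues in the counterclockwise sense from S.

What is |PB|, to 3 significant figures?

33.1

On A1, F sits at bearing -90° from L; a 70° counterclockwise sweep puts S at bearing -20°, so S = L + 12.4·(cos -20°, sin -20°) = (-29.8, 8.16). Since A1 is tangent to SB there, LS ⟂ SB, so SB runs along (−sin -20°, cos -20°); with |SB| = 14.7, B = (-24.8, 22.0). Then |PB| = |B − P| = 33.1.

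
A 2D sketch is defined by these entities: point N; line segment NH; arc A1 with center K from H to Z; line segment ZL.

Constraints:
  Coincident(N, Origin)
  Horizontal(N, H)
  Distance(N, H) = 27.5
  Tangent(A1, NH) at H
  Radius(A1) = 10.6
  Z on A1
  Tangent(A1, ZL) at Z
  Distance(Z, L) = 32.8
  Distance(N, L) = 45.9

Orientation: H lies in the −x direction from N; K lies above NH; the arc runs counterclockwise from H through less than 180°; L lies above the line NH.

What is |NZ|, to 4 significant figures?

19.78

Checks: |KZ| = 10.60 ✓; ∠(KZ, ZL) = 90.00° ✓; |ZL| = 32.80 ✓; |NL| = 45.90 ✓.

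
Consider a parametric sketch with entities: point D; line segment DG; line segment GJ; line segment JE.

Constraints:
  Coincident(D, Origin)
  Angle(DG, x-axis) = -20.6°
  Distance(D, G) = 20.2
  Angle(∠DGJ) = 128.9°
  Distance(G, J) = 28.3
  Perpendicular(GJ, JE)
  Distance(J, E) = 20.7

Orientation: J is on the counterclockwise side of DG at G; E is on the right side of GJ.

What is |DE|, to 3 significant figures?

54.8

D is at the origin; DG runs at -20.6° with length 20.2, so G = 20.2·(cos -20.6°, sin -20.6°) = (18.9, -7.11). ∠DGJ = 128.9°, so GJ runs at -20.6° + (180° − 128.9°) = 30.5° from the x-axis; with |GJ| = 28.3, J = G + 28.3·(cos 30.5°, sin 30.5°) = (43.3, 7.26). GJ is perpendicular to JE; with |JE| = 20.7 on the right of GJ, E = J + 20.7·(0.508, -0.862) = (53.8, -10.6). Then |DE| = |E − D| = 54.8.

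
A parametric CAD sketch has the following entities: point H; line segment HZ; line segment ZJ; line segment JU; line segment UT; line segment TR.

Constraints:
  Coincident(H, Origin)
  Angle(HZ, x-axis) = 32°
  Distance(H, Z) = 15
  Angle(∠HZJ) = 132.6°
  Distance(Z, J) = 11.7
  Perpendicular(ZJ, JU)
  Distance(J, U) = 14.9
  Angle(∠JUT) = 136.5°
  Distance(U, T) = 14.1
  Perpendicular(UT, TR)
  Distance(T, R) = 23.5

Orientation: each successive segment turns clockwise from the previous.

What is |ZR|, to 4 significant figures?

17.51

H is at the origin; HZ runs at 32.0° with length 15.0, so Z = (12.72, 7.949). ∠HZJ = 132.6° gives ZJ at -15.40° from the x-axis; with |ZJ| = 11.7, J = (24.00, 4.842). ZJ is perpendicular to JU, so JU runs at -105.4°; with |JU| = 14.9, U = (20.04, -9.523). ∠JUT = 136.5° gives UT at -148.9° from the x-axis; with |UT| = 14.1, T = (7.970, -16.81). UT ⟂ TR, so TR runs at 121.1°; with |TR| = 23.5, R = (-4.168, 3.316). Then |ZR| = |R − Z| = 17.51.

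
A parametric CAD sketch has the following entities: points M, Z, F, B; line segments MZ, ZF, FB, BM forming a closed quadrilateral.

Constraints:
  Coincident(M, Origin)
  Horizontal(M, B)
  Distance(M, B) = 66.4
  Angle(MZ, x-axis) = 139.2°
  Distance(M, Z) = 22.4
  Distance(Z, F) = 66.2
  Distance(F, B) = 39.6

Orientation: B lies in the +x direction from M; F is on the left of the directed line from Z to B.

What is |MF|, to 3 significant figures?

57.5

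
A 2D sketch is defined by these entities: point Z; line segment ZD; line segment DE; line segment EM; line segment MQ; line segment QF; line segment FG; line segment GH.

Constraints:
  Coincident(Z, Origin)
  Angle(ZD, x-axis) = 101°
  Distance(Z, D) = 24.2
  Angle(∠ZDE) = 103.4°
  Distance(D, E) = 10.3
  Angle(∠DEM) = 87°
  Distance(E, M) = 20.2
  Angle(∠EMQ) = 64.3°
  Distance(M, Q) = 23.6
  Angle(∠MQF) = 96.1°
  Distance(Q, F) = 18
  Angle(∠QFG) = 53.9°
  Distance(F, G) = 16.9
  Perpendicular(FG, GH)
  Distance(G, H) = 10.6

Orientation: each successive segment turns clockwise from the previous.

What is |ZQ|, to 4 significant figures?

15.82

Z is at the origin; ZD runs at 101.0° with length 24.2, so D = (-4.618, 23.76). ∠ZDE = 103.4° gives DE at 24.40° from the x-axis; with |DE| = 10.3, E = (4.762, 28.01). ∠DEM = 87.0° gives EM at -68.60° from the x-axis; with |EM| = 20.2, M = (12.13, 9.203). ∠EMQ = 64.3° gives MQ at 175.7° from the x-axis; with |MQ| = 23.6, Q = (-11.40, 10.97). Then |ZQ| = |Q − Z| = 15.82.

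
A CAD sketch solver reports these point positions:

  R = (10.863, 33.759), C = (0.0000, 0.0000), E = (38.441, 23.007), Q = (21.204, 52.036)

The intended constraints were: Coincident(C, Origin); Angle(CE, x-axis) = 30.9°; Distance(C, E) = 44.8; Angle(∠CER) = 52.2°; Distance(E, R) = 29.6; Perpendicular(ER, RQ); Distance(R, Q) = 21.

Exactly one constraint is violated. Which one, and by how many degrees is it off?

Perpendicular(ER, RQ) — off by 8.20°.

C = (0.00, 0.00) ✓; CE at 30.90° ✓; |CE| = 44.80 ✓; ∠CER = 52.20° ✓; |ER| = 29.60 ✓; ∠(ER, RQ) = 98.20° ✗; |RQ| = 21.00 ✓.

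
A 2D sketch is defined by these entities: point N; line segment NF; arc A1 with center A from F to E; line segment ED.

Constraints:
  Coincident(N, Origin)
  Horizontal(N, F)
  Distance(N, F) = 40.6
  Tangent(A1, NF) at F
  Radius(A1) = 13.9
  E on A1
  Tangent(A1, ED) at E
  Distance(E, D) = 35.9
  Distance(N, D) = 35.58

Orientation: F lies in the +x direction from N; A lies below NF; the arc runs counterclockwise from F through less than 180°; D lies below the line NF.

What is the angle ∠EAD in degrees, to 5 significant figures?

68.834°

N is at the origin; N and F share the same y with |NF| = 40.6 and F on the +x side, so F = (40.600, 0.0000). The tangent condition forces AF to be normal to NF, so A = F + (0, -13.9) = (40.600, -13.900). Since AE ⟂ ED (tangency), |AD| = √(13.9² + 35.9²) = 38.497 regardless of where E sits on A1. So D lies on both circle(N, 35.58) and circle(A, 38.497); the below-NF intersection is D = (8.1618, -34.631). E is the foot of the tangent from D: E = (29.391, -5.6805).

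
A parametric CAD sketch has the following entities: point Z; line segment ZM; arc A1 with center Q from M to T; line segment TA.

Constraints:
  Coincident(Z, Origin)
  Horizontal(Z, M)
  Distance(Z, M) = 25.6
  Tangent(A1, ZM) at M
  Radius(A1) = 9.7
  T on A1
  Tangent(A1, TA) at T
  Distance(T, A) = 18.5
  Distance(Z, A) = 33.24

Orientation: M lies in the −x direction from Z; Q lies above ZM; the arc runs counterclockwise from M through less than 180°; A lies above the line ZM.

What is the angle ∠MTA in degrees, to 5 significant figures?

133.57°

Z is at the origin; Z and M share the same y with |ZM| = 25.6 and M on the −x side, so M = (-25.600, 0.0000). The tangent condition forces QM to be normal to ZM, so Q = M + (0, 9.7) = (-25.600, 9.7000). Since QT ⟂ TA (tangency), |QA| = √(9.7² + 18.5²) = 20.889 regardless of where T sits on A1. So A lies on both circle(Z, 33.24) and circle(Q, 20.889); the above-ZM intersection is A = (-16.836, 28.661). T is the foot of the tangent from A: T = (-15.912, 10.184).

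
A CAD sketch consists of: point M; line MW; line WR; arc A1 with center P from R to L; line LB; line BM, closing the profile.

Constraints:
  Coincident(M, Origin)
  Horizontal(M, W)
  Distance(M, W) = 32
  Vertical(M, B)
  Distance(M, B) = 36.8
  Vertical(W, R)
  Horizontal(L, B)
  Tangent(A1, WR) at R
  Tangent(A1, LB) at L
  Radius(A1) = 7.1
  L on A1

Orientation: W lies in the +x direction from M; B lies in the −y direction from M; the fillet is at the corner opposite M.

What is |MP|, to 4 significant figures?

38.76

M is at the origin; MW is horizontal with |MW| = 32.0 and W on the +x side, so W = (32.00, 0.000). M and B share the same x with |MB| = 36.8 and B on the −y side, so B = (0.000, -36.80). The virtual corner opposite M is at (32.00, -36.80). The tangent condition forces PR to be normal to WR and since A1 is tangent to LB there, PL ⟂ LB, with radius 7.1, so the center P sits 7.1 in from both sides at P = (24.90, -29.70). Then |MP| = |P − M| = 38.76.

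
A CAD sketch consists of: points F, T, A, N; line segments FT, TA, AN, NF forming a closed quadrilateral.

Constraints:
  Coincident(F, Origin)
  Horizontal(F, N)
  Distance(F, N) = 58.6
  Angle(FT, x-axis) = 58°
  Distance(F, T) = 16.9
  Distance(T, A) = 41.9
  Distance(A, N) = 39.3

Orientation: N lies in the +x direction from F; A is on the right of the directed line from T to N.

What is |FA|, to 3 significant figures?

35.8

Checks: FT at 58.00° ✓; |TA| = 41.90 ✓; |AN| = 39.30 ✓.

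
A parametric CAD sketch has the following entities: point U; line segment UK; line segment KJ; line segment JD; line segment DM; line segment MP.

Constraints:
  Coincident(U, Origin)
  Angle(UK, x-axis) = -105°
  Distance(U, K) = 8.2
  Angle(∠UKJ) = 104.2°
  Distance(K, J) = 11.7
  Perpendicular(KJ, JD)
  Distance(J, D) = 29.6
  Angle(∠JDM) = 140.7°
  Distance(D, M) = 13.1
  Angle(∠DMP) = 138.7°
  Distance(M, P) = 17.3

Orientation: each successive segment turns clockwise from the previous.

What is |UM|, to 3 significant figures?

32.2

KJ is perpendicular to JD, so JD runs at 89.2°; with |JD| = 29.6, D = (-13.4, 21.8). ∠JDM = 140.7° gives DM at 49.9° from the x-axis; with |DM| = 13.1, M = (-4.97, 31.9). Then |UM| = |M − U| = 32.2.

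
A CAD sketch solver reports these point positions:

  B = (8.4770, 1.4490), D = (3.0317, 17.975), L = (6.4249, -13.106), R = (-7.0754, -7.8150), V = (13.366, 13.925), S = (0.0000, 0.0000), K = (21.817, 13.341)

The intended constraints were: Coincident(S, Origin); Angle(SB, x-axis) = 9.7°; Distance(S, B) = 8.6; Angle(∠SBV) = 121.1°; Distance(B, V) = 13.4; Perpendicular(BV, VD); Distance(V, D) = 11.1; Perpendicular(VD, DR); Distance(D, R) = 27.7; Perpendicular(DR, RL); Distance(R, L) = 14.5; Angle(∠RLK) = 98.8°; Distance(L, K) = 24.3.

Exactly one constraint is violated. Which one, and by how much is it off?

Distance(L, K) = 24.3 — off by 6.30.

S = (0.00, 0.00) ✓; SB at 9.700° ✓; |SB| = 8.600 ✓; ∠SBV = 121.1° ✓; |BV| = 13.40 ✓; ∠(BV, VD) = 90.00° ✓; |VD| = 11.10 ✓; ∠(VD, DR) = 90.00° ✓; |DR| = 27.70 ✓; ∠(DR, RL) = 90.00° ✓; |RL| = 14.50 ✓; ∠RLK = 98.80° ✓; |LK| = 30.60 ✗.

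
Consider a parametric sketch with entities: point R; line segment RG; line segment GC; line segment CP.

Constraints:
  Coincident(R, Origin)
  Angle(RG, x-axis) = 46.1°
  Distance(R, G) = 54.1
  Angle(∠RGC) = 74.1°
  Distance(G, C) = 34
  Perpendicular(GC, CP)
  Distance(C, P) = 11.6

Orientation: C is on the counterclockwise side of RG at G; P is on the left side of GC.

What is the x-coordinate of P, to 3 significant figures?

2.05

R is at the origin; RG runs at 46.1° with length 54.1, so G = 54.1·(cos 46.1°, sin 46.1°) = (37.5, 39.0). ∠RGC = 74.1°, so GC runs at 46.1° + (180° − 74.1°) = 152° from the x-axis; with |GC| = 34.0, C = G + 34.0·(cos 152°, sin 152°) = (7.49, 54.9). GC ⟂ CP; with |CP| = 11.6 on the left of GC, P = C + 11.6·(-0.469, -0.883) = (2.05, 44.7). So P.x = 2.05.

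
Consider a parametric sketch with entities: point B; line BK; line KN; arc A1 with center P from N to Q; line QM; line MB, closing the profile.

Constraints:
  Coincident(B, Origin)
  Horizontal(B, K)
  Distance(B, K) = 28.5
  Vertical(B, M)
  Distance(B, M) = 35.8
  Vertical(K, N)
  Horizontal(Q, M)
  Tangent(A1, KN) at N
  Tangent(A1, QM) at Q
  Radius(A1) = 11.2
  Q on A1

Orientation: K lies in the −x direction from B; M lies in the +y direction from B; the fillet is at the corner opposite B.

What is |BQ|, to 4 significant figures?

39.76

B is at the origin; BK is horizontal with |BK| = 28.5 and K on the −x side, so K = (-28.50, 0.000). B and M share the same x with |BM| = 35.8 and M on the +y side, so M = (0.000, 35.80). The virtual corner opposite B is at (-28.50, 35.80). Tangency of A1 to KN means the radius PN is perpendicular to KN and since A1 is tangent to QM there, PQ ⟂ QM, with radius 11.2, so the center P sits 11.2 in from both sides at P = (-17.30, 24.60). That places the tangent points at N = (-28.50, 24.60) on KN and Q = (-17.30, 35.80) on QM. Then |BQ| = |Q − B| = 39.76.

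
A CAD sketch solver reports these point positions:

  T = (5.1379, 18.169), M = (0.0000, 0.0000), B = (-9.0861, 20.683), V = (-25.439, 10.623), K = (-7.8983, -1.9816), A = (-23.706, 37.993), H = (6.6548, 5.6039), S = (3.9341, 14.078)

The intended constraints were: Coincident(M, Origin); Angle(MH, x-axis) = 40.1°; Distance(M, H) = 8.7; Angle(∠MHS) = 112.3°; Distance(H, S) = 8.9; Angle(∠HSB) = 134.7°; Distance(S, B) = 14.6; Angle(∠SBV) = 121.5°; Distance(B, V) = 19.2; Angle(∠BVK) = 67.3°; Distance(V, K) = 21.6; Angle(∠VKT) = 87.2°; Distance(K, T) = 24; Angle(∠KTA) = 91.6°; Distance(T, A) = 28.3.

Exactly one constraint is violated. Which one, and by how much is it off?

Distance(T, A) = 28.3 — off by 6.70.

M = (0.00, 0.00) ✓; MH at 40.10° ✓; |MH| = 8.700 ✓; ∠MHS = 112.3° ✓; |HS| = 8.900 ✓; ∠HSB = 134.7° ✓; |SB| = 14.60 ✓; ∠SBV = 121.5° ✓; |BV| = 19.20 ✓; ∠BVK = 67.30° ✓; |VK| = 21.60 ✓; ∠VKT = 87.20° ✓; |KT| = 24.00 ✓; ∠KTA = 91.60° ✓; |TA| = 35.00 ✗.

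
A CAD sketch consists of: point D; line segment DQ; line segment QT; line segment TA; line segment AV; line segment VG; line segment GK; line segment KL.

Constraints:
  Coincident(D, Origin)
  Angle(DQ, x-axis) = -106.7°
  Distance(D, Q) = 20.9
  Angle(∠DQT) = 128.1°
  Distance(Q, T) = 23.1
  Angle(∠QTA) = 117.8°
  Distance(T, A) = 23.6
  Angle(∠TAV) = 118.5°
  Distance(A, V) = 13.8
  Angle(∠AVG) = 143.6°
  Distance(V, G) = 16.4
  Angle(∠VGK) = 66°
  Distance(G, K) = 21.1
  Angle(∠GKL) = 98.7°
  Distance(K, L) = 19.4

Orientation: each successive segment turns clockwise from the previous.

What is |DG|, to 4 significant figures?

32.16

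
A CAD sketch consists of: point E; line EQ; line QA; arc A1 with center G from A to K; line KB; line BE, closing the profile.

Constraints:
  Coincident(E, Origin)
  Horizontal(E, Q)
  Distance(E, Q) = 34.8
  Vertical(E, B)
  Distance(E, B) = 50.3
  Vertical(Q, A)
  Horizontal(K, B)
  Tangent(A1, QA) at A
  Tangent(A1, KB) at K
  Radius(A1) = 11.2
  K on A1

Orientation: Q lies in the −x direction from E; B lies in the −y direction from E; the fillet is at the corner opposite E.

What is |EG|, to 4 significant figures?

45.67

EB is vertical with |EB| = 50.3 and B on the −y side, so B = (0.000, -50.30). The virtual corner opposite E is at (-34.80, -50.30). Since A1 is tangent to QA there, GA ⟂ QA and since A1 is tangent to KB there, GK ⟂ KB, with radius 11.2, so the center G sits 11.2 in from both sides at G = (-23.60, -39.10). Then |EG| = |G − E| = 45.67.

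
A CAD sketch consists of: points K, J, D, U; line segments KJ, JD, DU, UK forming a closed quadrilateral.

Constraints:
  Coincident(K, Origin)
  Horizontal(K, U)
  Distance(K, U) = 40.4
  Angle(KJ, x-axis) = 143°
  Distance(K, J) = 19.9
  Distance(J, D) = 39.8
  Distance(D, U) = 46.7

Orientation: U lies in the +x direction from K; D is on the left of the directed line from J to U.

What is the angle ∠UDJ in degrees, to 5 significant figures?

83.006°

Checks: |KU| = 40.40 ✓; |KJ| = 19.90 ✓; |JD| = 39.80 ✓; |DU| = 46.70 ✓.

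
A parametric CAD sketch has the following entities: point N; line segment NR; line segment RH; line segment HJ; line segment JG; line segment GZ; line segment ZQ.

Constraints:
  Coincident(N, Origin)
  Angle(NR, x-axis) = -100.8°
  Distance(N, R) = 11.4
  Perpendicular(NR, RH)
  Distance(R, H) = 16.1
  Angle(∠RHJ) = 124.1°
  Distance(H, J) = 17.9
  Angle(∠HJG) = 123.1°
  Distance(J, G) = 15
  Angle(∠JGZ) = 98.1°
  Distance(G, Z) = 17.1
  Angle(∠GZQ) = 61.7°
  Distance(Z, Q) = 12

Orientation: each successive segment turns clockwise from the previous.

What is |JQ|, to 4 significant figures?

14.19

N is at the origin; NR runs at -100.8° with length 11.4, so R = (-2.136, -11.20). NR is perpendicular to RH, so RH runs at 169.2°; with |RH| = 16.1, H = (-17.95, -8.181). ∠RHJ = 124.1° gives HJ at 113.3° from the x-axis; with |HJ| = 17.9, J = (-25.03, 8.259). ∠HJG = 123.1° gives JG at 56.40° from the x-axis; with |JG| = 15.0, G = (-16.73, 20.75). ∠JGZ = 98.1° gives GZ at -25.50° from the x-axis; with |GZ| = 17.1, Z = (-1.296, 13.39). ∠GZQ = 61.7° gives ZQ at -143.8° from the x-axis; with |ZQ| = 12.0, Q = (-10.98, 6.304). Then |JQ| = |Q − J| = 14.19.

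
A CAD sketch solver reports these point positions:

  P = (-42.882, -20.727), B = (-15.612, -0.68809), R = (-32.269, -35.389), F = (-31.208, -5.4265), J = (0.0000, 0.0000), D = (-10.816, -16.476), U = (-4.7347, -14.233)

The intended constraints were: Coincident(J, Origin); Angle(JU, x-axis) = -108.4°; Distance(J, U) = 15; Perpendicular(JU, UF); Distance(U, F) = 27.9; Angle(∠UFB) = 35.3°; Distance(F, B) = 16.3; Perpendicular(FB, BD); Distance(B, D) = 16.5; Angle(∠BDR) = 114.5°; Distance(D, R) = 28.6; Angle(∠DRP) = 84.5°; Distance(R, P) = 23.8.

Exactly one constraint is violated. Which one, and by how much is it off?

Distance(R, P) = 23.8 — off by 5.70.

J = (0.00, 0.00) ✓; JU at -108.4° ✓; |JU| = 15.00 ✓; ∠(JU, UF) = 90.00° ✓; |UF| = 27.90 ✓; ∠UFB = 35.30° ✓; |FB| = 16.30 ✓; ∠(FB, BD) = 90.00° ✓; |BD| = 16.50 ✓; ∠BDR = 114.5° ✓; |DR| = 28.60 ✓; ∠DRP = 84.50° ✓; |RP| = 18.10 ✗.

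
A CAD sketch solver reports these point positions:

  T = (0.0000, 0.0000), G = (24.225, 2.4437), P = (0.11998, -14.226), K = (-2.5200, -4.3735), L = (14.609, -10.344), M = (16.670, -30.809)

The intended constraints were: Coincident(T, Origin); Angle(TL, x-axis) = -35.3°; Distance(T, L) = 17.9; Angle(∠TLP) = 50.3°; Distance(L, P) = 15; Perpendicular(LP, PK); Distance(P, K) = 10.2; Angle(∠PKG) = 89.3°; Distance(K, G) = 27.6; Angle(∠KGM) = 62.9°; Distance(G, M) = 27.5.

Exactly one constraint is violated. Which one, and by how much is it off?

Distance(G, M) = 27.5 — off by 6.60.

T = (0.00, 0.00) ✓; TL at -35.30° ✓; |TL| = 17.90 ✓; ∠TLP = 50.30° ✓; |LP| = 15.00 ✓; ∠(LP, PK) = 90.00° ✓; |PK| = 10.20 ✓; ∠PKG = 89.30° ✓; |KG| = 27.60 ✓; ∠KGM = 62.90° ✓; |GM| = 34.10 ✗.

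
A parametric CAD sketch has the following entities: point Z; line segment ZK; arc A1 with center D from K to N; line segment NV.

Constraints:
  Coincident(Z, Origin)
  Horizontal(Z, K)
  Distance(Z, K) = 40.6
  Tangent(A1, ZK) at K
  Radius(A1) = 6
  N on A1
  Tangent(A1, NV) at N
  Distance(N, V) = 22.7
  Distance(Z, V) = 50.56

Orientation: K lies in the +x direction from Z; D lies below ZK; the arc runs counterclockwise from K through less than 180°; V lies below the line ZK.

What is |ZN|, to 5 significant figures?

35.662

Z is at the origin; ZK is horizontal with |ZK| = 40.6 and K on the +x side, so K = (40.600, 0.0000). The tangent condition forces DK to be normal to ZK, so D = K + (0, -6) = (40.600, -6.0000). Since DN ⟂ NV (tangency), |DV| = √(6.0² + 22.7²) = 23.480 regardless of where N sits on A1. So V lies on both circle(Z, 50.56) and circle(D, 23.480); the below-ZK intersection is V = (41.080, -29.475). N is the foot of the tangent from V: N = (34.832, -7.6515).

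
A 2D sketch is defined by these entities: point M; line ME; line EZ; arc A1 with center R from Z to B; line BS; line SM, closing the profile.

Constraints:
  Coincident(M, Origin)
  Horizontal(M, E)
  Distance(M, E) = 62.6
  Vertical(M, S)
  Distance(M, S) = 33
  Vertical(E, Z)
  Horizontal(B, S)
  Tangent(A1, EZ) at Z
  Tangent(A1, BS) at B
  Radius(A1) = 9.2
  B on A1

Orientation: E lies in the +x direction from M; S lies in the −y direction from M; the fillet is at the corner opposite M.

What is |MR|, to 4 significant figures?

58.46

M is at the origin; ME is horizontal with |ME| = 62.6 and E on the +x side, so E = (62.60, 0.000). M and S share the same x with |MS| = 33.0 and S on the −y side, so S = (0.000, -33.00). The virtual corner opposite M is at (62.60, -33.00). A1 meets EZ tangentially, so RZ is at right angles to EZ and A1 meets BS tangentially, so RB is at right angles to BS, with radius 9.2, so the center R sits 9.2 in from both sides at R = (53.40, -23.80). Then |MR| = |R − M| = 58.46.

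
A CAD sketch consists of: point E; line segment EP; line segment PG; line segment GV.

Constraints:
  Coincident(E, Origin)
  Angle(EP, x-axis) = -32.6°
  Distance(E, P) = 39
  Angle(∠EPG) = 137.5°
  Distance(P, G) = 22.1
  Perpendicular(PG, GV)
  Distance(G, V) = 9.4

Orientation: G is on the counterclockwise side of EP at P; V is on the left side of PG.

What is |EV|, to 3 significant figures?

53.6

E is at the origin; EP runs at -32.6° with length 39.0, so P = 39.0·(cos -32.6°, sin -32.6°) = (32.9, -21.0). ∠EPG = 137.5°, so PG runs at -32.6° + (180° − 137.5°) = 9.90° from the x-axis; with |PG| = 22.1, G = P + 22.1·(cos 9.90°, sin 9.90°) = (54.6, -17.2). PG is perpendicular to GV; with |GV| = 9.4 on the left of PG, V = G + 9.4·(-0.172, 0.985) = (53.0, -7.95). Then |EV| = |V − E| = 53.6.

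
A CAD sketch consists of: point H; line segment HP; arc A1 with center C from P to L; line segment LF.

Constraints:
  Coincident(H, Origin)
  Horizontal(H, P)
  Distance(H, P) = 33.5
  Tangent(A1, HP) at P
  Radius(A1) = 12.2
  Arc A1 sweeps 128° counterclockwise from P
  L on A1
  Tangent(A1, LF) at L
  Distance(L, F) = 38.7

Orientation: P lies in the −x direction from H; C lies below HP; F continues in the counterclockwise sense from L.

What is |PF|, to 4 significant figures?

52.18

H is at the origin; H and P share the same y with |HP| = 33.5 and P on the −x side, so P = (-33.50, 0.000). The tangent condition forces CP to be normal to HP, so C = P + (0, -12.2) = (-33.50, -12.20). On A1, P sits at bearing 90° from C; a 128° counterclockwise sweep puts L at bearing 218°, so L = C + 12.2·(cos 218°, sin 218°) = (-43.11, -19.71). The tangent condition forces CL to be normal to LF, so LF runs along (−sin 218°, cos 218°); with |LF| = 38.7, F = (-19.29, -50.21). Then |PF| = |F − P| = 52.18.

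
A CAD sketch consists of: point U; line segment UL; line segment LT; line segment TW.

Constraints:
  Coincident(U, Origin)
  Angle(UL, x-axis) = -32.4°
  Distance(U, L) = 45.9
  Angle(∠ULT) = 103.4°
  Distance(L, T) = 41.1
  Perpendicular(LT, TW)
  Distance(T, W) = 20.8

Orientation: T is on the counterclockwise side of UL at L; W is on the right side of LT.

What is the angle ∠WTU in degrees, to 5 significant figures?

130.79°

∠ULT = 103.4°, so LT runs at -32.4° + (180° − 103.4°) = 44.200° from the x-axis; with |LT| = 41.1, T = L + 41.1·(cos 44.200°, sin 44.200°) = (68.220, 4.0590). LT ⟂ TW; with |TW| = 20.8 on the right of LT, W = T + 20.8·(0.69717, -0.71691) = (82.721, -10.853). Then cos ∠WTU = TW·TU / (|TW||TU|), giving 130.79°.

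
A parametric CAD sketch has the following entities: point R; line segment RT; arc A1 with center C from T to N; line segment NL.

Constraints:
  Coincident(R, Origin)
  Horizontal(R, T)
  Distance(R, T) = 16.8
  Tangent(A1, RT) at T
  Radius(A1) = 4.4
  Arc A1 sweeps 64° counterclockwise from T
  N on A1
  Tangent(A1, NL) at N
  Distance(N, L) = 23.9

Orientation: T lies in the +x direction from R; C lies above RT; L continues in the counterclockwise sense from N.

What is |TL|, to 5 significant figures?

27.964

R is at the origin; R and T share the same y with |RT| = 16.8 and T on the +x side, so T = (16.800, 0.0000). The tangent condition forces CT to be normal to RT, so C = T + (0, 4.4) = (16.800, 4.4000). On A1, T sits at bearing -90° from C; a 64° counterclockwise sweep puts N at bearing -26°, so N = C + 4.4·(cos -26°, sin -26°) = (20.755, 2.4712). The tangent condition forces CN to be normal to NL, so NL runs along (−sin -26°, cos -26°); with |NL| = 23.9, L = (31.232, 23.952). Then |TL| = |L − T| = 27.964.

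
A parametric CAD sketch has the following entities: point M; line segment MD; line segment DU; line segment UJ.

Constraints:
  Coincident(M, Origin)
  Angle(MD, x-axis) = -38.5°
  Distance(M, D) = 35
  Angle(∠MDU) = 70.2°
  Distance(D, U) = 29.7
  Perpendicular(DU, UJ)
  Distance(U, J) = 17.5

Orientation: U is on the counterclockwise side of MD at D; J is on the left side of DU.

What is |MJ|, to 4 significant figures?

23.59

∠MDU = 70.2°, so DU runs at -38.5° + (180° − 70.2°) = 71.30° from the x-axis; with |DU| = 29.7, U = D + 29.7·(cos 71.30°, sin 71.30°) = (36.91, 6.344). DU ⟂ UJ; with |UJ| = 17.5 on the left of DU, J = U + 17.5·(-0.9472, 0.3206) = (20.34, 11.95). Then |MJ| = |J − M| = 23.59.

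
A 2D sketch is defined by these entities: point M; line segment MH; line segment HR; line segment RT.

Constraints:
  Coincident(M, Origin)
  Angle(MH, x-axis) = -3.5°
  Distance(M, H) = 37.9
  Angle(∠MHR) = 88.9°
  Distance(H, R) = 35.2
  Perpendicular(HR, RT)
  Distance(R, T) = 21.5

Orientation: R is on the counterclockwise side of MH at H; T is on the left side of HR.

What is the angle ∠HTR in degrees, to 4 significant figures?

58.58°

M is at the origin; MH runs at -3.5° with length 37.9, so H = 37.9·(cos -3.5°, sin -3.5°) = (37.83, -2.314). ∠MHR = 88.9°, so HR runs at -3.5° + (180° − 88.9°) = 87.60° from the x-axis; with |HR| = 35.2, R = H + 35.2·(cos 87.60°, sin 87.60°) = (39.30, 32.86). HR ⟂ RT; with |RT| = 21.5 on the left of HR, T = R + 21.5·(-0.9991, 0.04188) = (17.82, 33.76). Then cos ∠HTR = TH·TR / (|TH||TR|), giving 58.58°.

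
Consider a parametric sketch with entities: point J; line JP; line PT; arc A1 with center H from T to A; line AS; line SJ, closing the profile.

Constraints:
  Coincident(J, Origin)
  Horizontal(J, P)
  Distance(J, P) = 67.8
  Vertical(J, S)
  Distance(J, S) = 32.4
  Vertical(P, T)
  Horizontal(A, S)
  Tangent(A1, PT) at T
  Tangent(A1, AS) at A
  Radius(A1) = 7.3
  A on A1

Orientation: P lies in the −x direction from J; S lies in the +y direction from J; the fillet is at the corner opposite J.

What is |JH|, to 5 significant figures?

65.500

J is at the origin; J and P share the same y with |JP| = 67.8 and P on the −x side, so P = (-67.800, 0.0000). JS is vertical with |JS| = 32.4 and S on the +y side, so S = (0.0000, 32.400). The virtual corner opposite J is at (-67.800, 32.400). The tangent condition forces HT to be normal to PT and tangency of A1 to AS means the radius HA is perpendicular to AS, with radius 7.3, so the center H sits 7.3 in from both sides at H = (-60.500, 25.100). Then |JH| = |H − J| = 65.500.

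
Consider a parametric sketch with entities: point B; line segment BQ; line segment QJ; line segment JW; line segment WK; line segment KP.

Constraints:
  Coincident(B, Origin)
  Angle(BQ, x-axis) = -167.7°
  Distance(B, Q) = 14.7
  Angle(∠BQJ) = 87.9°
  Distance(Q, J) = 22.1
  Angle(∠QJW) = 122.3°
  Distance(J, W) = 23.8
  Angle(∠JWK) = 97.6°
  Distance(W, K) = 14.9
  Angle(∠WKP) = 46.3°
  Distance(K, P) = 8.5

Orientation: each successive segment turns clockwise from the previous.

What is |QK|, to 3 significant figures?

37.8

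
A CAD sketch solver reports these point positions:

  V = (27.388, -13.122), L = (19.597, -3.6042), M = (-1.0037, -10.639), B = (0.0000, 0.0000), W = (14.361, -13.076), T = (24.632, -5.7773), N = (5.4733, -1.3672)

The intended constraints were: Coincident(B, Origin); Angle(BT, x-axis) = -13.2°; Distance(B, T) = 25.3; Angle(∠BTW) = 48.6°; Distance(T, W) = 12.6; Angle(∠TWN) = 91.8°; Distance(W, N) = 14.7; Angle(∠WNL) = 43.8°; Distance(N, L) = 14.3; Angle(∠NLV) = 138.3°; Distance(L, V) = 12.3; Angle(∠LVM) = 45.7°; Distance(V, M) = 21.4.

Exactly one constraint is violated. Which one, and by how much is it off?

Distance(V, M) = 21.4 — off by 7.10.

B = (0.00, 0.00) ✓; BT at -13.20° ✓; |BT| = 25.30 ✓; ∠BTW = 48.60° ✓; |TW| = 12.60 ✓; ∠TWN = 91.80° ✓; |WN| = 14.70 ✓; ∠WNL = 43.80° ✓; |NL| = 14.30 ✓; ∠NLV = 138.3° ✓; |LV| = 12.30 ✓; ∠LVM = 45.70° ✓; |VM| = 28.50 ✗.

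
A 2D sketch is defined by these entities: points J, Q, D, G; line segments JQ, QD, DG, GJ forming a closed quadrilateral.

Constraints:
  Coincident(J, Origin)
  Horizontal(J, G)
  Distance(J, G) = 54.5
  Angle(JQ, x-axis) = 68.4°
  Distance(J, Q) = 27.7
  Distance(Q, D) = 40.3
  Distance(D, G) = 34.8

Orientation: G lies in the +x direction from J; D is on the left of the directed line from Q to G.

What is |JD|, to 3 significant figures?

60.3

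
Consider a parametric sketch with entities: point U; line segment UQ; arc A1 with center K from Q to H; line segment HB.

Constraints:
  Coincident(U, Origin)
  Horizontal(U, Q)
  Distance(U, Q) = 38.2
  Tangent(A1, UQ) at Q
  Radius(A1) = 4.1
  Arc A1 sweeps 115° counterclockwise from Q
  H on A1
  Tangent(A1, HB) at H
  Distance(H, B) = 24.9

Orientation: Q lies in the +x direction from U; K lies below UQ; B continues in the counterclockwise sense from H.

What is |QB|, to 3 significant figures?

29.2

U is at the origin; U and Q share the same y with |UQ| = 38.2 and Q on the +x side, so Q = (38.2, 0.00). Since A1 is tangent to UQ there, KQ ⟂ UQ, so K = Q + (0, -4.1) = (38.2, -4.10). On A1, Q sits at bearing 90° from K; a 115° counterclockwise sweep puts H at bearing 205°, so H = K + 4.1·(cos 205°, sin 205°) = (34.5, -5.83). Since A1 is tangent to HB there, KH ⟂ HB, so HB runs along (−sin 205°, cos 205°); with |HB| = 24.9, B = (45.0, -28.4). Then |QB| = |B − Q| = 29.2.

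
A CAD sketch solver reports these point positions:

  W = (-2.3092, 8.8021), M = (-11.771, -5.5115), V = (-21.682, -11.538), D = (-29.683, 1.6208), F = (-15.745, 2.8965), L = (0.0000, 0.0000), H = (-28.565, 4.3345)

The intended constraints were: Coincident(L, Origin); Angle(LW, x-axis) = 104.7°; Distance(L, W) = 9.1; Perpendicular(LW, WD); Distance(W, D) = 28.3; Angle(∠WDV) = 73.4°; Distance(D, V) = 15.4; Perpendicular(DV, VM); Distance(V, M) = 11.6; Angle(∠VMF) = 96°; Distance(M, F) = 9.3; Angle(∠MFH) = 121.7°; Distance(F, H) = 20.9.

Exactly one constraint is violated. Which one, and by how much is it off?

Distance(F, H) = 20.9 — off by 8.00.

L = (0.00, 0.00) ✓; LW at 104.7° ✓; |LW| = 9.100 ✓; ∠(LW, WD) = 90.00° ✓; |WD| = 28.30 ✓; ∠WDV = 73.40° ✓; |DV| = 15.40 ✓; ∠(DV, VM) = 90.00° ✓; |VM| = 11.60 ✓; ∠VMF = 96.00° ✓; |MF| = 9.300 ✓; ∠MFH = 121.7° ✓; |FH| = 12.90 ✗.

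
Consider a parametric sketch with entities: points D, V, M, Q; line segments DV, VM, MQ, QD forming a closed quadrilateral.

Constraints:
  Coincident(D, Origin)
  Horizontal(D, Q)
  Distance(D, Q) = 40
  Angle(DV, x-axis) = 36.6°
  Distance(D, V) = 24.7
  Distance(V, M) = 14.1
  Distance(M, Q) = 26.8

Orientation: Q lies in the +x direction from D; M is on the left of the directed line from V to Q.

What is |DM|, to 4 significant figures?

38.70

D is at the origin; DQ is horizontal with |DQ| = 40.0 and Q in +x, so Q = (40.0, 0). DV runs at 36.6° with |DV| = 24.7, so V = (19.83, 14.73). M is determined by |VM| = 14.1 and |MQ| = 26.8 together: it lies at the intersection of circle(V, 14.1) and circle(Q, 26.8). With |VQ| = 24.97, the foot of the radical line on VQ is 2.088 from V and the perpendicular offset is √(14.1² − 2.088²) = 13.94. Taking the left-of-VQ solution: M = (29.74, 24.76).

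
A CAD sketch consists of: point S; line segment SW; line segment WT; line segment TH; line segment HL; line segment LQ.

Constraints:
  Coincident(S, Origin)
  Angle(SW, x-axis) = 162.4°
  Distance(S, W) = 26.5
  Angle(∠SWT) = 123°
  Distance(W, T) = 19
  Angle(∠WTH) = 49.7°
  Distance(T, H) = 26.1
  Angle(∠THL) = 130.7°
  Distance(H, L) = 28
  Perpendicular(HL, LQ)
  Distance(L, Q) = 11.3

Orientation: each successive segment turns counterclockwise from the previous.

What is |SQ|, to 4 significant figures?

17.69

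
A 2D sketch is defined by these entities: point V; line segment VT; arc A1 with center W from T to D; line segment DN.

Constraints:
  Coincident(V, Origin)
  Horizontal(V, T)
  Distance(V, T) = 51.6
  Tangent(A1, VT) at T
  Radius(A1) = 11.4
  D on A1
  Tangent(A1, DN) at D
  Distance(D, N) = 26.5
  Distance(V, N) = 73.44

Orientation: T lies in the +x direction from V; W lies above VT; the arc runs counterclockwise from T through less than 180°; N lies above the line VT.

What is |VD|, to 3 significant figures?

64.0

V is at the origin; VT is horizontal with |VT| = 51.6 and T on the +x side, so T = (51.6, 0.00). Since A1 is tangent to VT there, WT ⟂ VT, so W = T + (0, 11.4) = (51.6, 11.4). Since WD ⟂ DN (tangency), |WN| = √(11.4² + 26.5²) = 28.8 regardless of where D sits on A1. So N lies on both circle(V, 73.44) and circle(W, 28.8); the above-VT intersection is N = (62.9, 38.0). D is the foot of the tangent from N: D = (63.0, 11.5).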